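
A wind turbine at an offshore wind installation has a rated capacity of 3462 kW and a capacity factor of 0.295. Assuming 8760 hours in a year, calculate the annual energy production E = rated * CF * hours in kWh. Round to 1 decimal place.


Annual energy = rated_kW * capacity_factor * hours_per_year
Given: P_rated = 3462 kW, CF = 0.295, hours = 8760
E = 3462 * 0.295 * 8760
E = 8946500.4 kWh

8946500.4


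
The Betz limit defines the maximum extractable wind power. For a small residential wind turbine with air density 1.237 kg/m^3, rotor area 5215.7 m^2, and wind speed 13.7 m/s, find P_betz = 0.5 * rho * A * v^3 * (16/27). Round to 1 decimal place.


The Betz coefficient Cp_max = 16/27 = 0.5926
v^3 = 13.7^3 = 2571.353
P_betz = 0.5 * rho * A * v^3 * Cp_max
P_betz = 0.5 * 1.237 * 5215.7 * 2571.353 * 0.5926
P_betz = 4915528.6 W

4915528.6


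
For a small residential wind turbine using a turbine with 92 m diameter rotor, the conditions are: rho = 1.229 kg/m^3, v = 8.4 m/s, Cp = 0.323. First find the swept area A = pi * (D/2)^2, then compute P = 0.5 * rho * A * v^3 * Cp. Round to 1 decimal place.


Step 1 -- Compute swept area:
  A = pi * (D/2)^2 = pi * (92/2)^2 = 6647.61 m^2
Step 2 -- Apply wind power equation:
  P = 0.5 * rho * A * v^3 * Cp
  v^3 = 8.4^3 = 592.704
  P = 0.5 * 1.229 * 6647.61 * 592.704 * 0.323
  P = 782037.9 W

782037.9


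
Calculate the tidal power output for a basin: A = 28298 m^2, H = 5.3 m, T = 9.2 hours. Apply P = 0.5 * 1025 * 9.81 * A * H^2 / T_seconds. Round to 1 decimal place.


Convert period to seconds: T = 9.2 * 3600 = 33120.0 s
H^2 = 5.3^2 = 28.09
P = 0.5 * rho * g * A * H^2 / T
P = 0.5 * 1025 * 9.81 * 28298 * 28.09 / 33120.0
P = 120664.6 W

120664.6


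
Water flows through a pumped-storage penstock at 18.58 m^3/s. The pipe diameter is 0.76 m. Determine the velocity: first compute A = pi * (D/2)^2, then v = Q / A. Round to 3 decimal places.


Compute pipe cross-sectional area:
  A = pi * (D/2)^2 = pi * (0.76/2)^2 = 0.4536 m^2
Calculate velocity:
  v = Q / A = 18.58 / 0.4536
  v = 40.957 m/s

40.957


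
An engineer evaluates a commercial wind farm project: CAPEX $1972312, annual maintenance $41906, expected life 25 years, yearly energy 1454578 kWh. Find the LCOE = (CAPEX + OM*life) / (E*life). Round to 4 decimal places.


Total cost = CAPEX + OM * lifetime = 1972312 + 41906 * 25 = 1972312 + 1047650 = 3019962
Total generation = annual * lifetime = 1454578 * 25 = 36364450 kWh
LCOE = 3019962 / 36364450
LCOE = 0.0830 $/kWh

0.0830


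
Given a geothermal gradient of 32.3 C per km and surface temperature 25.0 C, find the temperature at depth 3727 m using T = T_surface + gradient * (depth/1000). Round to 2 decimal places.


Convert depth to km: 3727 / 1000 = 3.727 km
Temperature increase = gradient * depth_km = 32.3 * 3.727 = 120.38 C
Temperature at depth = T_surface + delta_T = 25.0 + 120.38
T = 145.38 C

145.38


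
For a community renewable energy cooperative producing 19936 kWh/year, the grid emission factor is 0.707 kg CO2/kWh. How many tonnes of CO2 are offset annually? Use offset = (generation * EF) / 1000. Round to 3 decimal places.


CO2 offset in kg = generation * emission_factor
CO2 offset = 19936 * 0.707 = 14094.75 kg
Convert to tonnes:
  CO2 offset = 14094.75 / 1000 = 14.095 tonnes

14.095


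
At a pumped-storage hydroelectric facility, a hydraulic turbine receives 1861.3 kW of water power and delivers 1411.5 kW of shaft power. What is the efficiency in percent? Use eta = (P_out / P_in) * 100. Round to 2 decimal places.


Turbine efficiency = (output power / input power) * 100
eta = (1411.5 / 1861.3) * 100
eta = 75.83%

75.83


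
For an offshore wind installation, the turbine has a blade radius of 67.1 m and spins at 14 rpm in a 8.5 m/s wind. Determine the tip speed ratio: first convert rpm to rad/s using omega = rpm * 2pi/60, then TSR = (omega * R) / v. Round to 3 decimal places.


Convert rotational speed to rad/s:
  omega = 14 * 2 * pi / 60 = 1.4661 rad/s
Compute tip speed:
  v_tip = omega * R = 1.4661 * 67.1 = 98.374 m/s
Tip speed ratio:
  TSR = v_tip / v_wind = 98.374 / 8.5 = 11.573

11.573


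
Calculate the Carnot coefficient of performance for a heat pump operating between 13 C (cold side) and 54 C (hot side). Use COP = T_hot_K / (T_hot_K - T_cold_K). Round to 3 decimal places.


Convert to Kelvin:
  T_hot = 54 + 273.15 = 327.15 K
  T_cold = 13 + 273.15 = 286.15 K
Apply Carnot COP formula:
  COP = T_hot_K / (T_hot_K - T_cold_K) = 327.15 / 41.0
  COP = 7.979

7.979


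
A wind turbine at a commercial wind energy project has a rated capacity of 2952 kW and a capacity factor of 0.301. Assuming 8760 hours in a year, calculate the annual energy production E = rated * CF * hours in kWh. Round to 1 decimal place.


Annual energy = rated_kW * capacity_factor * hours_per_year
Given: P_rated = 2952 kW, CF = 0.301, hours = 8760
E = 2952 * 0.301 * 8760
E = 7783715.5 kWh

7783715.5


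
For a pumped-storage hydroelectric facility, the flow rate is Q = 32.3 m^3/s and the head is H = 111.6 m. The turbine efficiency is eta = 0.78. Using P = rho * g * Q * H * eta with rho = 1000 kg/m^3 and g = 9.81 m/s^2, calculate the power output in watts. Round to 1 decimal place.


Apply the hydropower formula P = rho * g * Q * H * eta
rho * g = 1000 * 9.81 = 9810.0
P = 9810.0 * 32.3 * 111.6 * 0.78
P = 27582290.4 W

27582290.4


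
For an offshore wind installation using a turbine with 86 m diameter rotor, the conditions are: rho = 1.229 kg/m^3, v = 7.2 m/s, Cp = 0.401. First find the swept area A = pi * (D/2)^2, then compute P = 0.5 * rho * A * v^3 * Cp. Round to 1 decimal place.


Step 1 -- Compute swept area:
  A = pi * (D/2)^2 = pi * (86/2)^2 = 5808.8 m^2
Step 2 -- Apply wind power equation:
  P = 0.5 * rho * A * v^3 * Cp
  v^3 = 7.2^3 = 373.248
  P = 0.5 * 1.229 * 5808.8 * 373.248 * 0.401
  P = 534257.4 W

534257.4


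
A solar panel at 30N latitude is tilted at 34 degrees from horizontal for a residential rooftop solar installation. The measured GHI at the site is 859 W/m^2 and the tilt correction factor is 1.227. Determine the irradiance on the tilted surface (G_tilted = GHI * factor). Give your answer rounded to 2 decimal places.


Identify the given values:
  GHI = 859 W/m^2, tilt correction factor = 1.227
Apply the formula G_tilted = GHI * factor:
  G_tilted = 859 * 1.227
  G_tilted = 1053.99 W/m^2

1053.99


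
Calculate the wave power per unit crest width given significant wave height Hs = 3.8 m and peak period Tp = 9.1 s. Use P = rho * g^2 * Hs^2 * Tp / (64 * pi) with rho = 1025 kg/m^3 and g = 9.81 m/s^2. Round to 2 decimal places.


Apply wave power formula:
  g^2 = 9.81^2 = 96.2361
  Hs^2 = 3.8^2 = 14.44
  Numerator = rho * g^2 * Hs^2 * Tp = 1025 * 96.2361 * 14.44 * 9.1 = 12961953.7
  Denominator = 64 * pi = 201.0619
  P = 12961953.7 / 201.0619 = 64467.47 W/m

64467.47


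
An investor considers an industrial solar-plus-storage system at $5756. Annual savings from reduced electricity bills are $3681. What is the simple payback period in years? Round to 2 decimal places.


Simple payback period = initial cost / annual savings
Payback = 5756 / 3681
Payback = 1.56 years

1.56


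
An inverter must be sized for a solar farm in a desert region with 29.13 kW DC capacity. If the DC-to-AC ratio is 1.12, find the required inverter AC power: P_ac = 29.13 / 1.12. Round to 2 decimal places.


The inverter AC capacity is determined by the DC/AC ratio.
Given: P_dc = 29.13 kW, DC/AC ratio = 1.12
P_ac = P_dc / ratio = 29.13 / 1.12
P_ac = 26.01 kW

26.01


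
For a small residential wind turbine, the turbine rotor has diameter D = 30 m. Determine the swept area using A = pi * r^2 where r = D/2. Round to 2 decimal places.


Compute the rotor radius:
  r = D / 2 = 30 / 2 = 15.0 m
Calculate swept area:
  A = pi * r^2 = pi * 15.0^2
  A = 706.86 m^2

706.86


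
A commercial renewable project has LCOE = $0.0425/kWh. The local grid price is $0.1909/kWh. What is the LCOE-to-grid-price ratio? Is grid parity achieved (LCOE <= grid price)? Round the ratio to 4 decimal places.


Compare LCOE to grid price:
  LCOE = $0.0425/kWh, Grid price = $0.1909/kWh
  Ratio = LCOE / grid_price = 0.0425 / 0.1909 = 0.2226
  Grid parity achieved (ratio <= 1)? yes

0.2226


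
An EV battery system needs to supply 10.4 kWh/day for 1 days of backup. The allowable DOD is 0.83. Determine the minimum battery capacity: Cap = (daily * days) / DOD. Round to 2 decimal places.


Total energy needed = daily * days = 10.4 * 1 = 10.4 kWh
Account for depth of discharge:
  Cap = total_energy / DOD = 10.4 / 0.83
  Cap = 12.53 kWh

12.53


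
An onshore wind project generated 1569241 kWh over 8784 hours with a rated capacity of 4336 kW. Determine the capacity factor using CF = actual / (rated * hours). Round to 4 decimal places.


Capacity factor = actual output / maximum possible output
Maximum possible = rated * hours = 4336 * 8784 = 38087424 kWh
CF = 1569241 / 38087424
CF = 0.0412

0.0412


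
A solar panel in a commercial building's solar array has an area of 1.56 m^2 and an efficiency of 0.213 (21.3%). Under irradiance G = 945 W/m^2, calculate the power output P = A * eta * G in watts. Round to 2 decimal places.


Use the solar power formula P = A * eta * G.
Given: A = 1.56 m^2, eta = 0.213, G = 945 W/m^2
P = 1.56 * 0.213 * 945
P = 314.00 W

314.00


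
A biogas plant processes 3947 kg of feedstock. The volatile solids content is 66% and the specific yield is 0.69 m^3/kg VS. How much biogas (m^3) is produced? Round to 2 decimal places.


Compute volatile solids:
  VS = mass * VS_fraction = 3947 * 0.66 = 2605.02 kg
Calculate biogas volume:
  Biogas = VS * specific_yield = 2605.02 * 0.69
  Biogas = 1797.46 m^3

1797.46


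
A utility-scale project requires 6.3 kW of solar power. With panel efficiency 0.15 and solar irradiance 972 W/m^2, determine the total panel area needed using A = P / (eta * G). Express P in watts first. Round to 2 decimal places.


Convert target power to watts: P = 6.3 * 1000 = 6300.0 W
Compute denominator: eta * G = 0.15 * 972 = 145.8
Required area A = P / (eta * G) = 6300.0 / 145.8
A = 43.21 m^2

43.21


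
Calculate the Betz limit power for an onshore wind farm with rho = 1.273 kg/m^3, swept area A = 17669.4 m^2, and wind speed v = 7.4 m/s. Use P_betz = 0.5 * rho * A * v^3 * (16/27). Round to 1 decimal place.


The Betz coefficient Cp_max = 16/27 = 0.5926
v^3 = 7.4^3 = 405.224
P_betz = 0.5 * rho * A * v^3 * Cp_max
P_betz = 0.5 * 1.273 * 17669.4 * 405.224 * 0.5926
P_betz = 2700670.4 W

2700670.4


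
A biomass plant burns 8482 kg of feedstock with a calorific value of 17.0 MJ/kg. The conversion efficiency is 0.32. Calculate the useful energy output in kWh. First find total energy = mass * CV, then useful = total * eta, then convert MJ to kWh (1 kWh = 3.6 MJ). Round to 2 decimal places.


Total energy = mass * CV = 8482 * 17.0 = 144194.0 MJ
Useful energy = total * eta = 144194.0 * 0.32 = 46142.08 MJ
Convert to kWh: 46142.08 / 3.6
Useful energy = 12817.24 kWh

12817.24


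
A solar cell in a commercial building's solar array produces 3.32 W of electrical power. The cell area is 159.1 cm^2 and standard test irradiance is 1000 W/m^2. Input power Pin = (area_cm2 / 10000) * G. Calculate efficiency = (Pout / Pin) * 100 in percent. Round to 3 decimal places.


First compute the input power:
  Pin = area_cm2 / 10000 * G = 159.1 / 10000 * 1000 = 15.91 W
Then compute efficiency:
  Efficiency = (Pout / Pin) * 100 = (3.32 / 15.91) * 100
  Efficiency = 20.867%

20.867


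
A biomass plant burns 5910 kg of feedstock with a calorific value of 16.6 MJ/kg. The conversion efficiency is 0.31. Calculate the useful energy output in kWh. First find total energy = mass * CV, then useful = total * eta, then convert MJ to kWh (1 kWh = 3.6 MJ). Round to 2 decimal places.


Total energy = mass * CV = 5910 * 16.6 = 98106.0 MJ
Useful energy = total * eta = 98106.0 * 0.31 = 30412.86 MJ
Convert to kWh: 30412.86 / 3.6
Useful energy = 8448.02 kWh

8448.02


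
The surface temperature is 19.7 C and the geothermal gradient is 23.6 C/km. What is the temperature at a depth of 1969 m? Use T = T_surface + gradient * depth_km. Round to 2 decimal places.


Convert depth to km: 1969 / 1000 = 1.969 km
Temperature increase = gradient * depth_km = 23.6 * 1.969 = 46.47 C
Temperature at depth = T_surface + delta_T = 19.7 + 46.47
T = 66.17 C

66.17


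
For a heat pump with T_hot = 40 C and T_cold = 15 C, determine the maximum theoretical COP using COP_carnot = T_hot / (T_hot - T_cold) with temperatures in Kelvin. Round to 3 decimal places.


Convert to Kelvin:
  T_hot = 40 + 273.15 = 313.15 K
  T_cold = 15 + 273.15 = 288.15 K
Apply Carnot COP formula:
  COP = T_hot_K / (T_hot_K - T_cold_K) = 313.15 / 25.0
  COP = 12.526

12.526


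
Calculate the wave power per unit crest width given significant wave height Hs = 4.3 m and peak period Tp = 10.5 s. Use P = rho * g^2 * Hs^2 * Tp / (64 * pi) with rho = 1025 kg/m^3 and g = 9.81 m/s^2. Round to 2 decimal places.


Apply wave power formula:
  g^2 = 9.81^2 = 96.2361
  Hs^2 = 4.3^2 = 18.49
  Numerator = rho * g^2 * Hs^2 * Tp = 1025 * 96.2361 * 18.49 * 10.5 = 19150851.58
  Denominator = 64 * pi = 201.0619
  P = 19150851.58 / 201.0619 = 95248.52 W/m

95248.52


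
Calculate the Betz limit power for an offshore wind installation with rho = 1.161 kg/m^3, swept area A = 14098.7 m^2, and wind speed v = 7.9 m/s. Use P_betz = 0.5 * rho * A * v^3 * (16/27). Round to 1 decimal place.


The Betz coefficient Cp_max = 16/27 = 0.5926
v^3 = 7.9^3 = 493.039
P_betz = 0.5 * rho * A * v^3 * Cp_max
P_betz = 0.5 * 1.161 * 14098.7 * 493.039 * 0.5926
P_betz = 2391215.9 W

2391215.9


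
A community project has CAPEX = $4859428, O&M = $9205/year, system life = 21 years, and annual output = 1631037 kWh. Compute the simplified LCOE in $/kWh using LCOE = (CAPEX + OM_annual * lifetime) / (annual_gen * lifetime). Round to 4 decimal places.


Total cost = CAPEX + OM * lifetime = 4859428 + 9205 * 21 = 4859428 + 193305 = 5052733
Total generation = annual * lifetime = 1631037 * 21 = 34251777 kWh
LCOE = 5052733 / 34251777
LCOE = 0.1475 $/kWh

0.1475


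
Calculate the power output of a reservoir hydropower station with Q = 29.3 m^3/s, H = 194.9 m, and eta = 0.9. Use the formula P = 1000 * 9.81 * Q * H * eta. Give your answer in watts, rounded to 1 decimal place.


Apply the hydropower formula P = rho * g * Q * H * eta
rho * g = 1000 * 9.81 = 9810.0
P = 9810.0 * 29.3 * 194.9 * 0.9
P = 50418622.5 W

50418622.5


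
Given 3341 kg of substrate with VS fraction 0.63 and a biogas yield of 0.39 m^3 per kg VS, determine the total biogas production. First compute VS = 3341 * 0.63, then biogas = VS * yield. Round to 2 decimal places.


Compute volatile solids:
  VS = mass * VS_fraction = 3341 * 0.63 = 2104.83 kg
Calculate biogas volume:
  Biogas = VS * specific_yield = 2104.83 * 0.39
  Biogas = 820.88 m^3

820.88


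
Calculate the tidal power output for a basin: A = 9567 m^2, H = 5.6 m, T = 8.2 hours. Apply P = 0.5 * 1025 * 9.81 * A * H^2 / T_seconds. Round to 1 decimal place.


Convert period to seconds: T = 8.2 * 3600 = 29520.0 s
H^2 = 5.6^2 = 31.36
P = 0.5 * rho * g * A * H^2 / T
P = 0.5 * 1025 * 9.81 * 9567 * 31.36 / 29520.0
P = 51097.3 W

51097.3


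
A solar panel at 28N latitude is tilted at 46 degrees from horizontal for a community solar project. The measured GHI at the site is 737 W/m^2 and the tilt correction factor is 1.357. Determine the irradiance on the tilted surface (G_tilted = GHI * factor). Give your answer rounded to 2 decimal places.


Identify the given values:
  GHI = 737 W/m^2, tilt correction factor = 1.357
Apply the formula G_tilted = GHI * factor:
  G_tilted = 737 * 1.357
  G_tilted = 1000.11 W/m^2

1000.11


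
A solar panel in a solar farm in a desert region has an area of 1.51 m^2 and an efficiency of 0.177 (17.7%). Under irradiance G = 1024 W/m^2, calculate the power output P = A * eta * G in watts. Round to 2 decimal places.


Use the solar power formula P = A * eta * G.
Given: A = 1.51 m^2, eta = 0.177, G = 1024 W/m^2
P = 1.51 * 0.177 * 1024
P = 273.68 W

273.68


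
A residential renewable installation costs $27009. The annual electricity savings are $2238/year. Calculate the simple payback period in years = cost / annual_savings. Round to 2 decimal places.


Simple payback period = initial cost / annual savings
Payback = 27009 / 2238
Payback = 12.07 years

12.07


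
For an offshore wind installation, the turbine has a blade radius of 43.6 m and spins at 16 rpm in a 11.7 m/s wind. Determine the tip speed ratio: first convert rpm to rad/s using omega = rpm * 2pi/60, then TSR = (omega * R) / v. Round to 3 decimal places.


Convert rotational speed to rad/s:
  omega = 16 * 2 * pi / 60 = 1.6755 rad/s
Compute tip speed:
  v_tip = omega * R = 1.6755 * 43.6 = 73.053 m/s
Tip speed ratio:
  TSR = v_tip / v_wind = 73.053 / 11.7 = 6.244

6.244


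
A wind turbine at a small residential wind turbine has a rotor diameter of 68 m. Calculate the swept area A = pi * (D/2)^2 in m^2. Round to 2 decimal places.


Compute the rotor radius:
  r = D / 2 = 68 / 2 = 34.0 m
Calculate swept area:
  A = pi * r^2 = pi * 34.0^2
  A = 3631.68 m^2

3631.68


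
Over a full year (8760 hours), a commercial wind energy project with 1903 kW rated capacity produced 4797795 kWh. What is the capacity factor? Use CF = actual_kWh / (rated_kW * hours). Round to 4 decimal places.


Capacity factor = actual output / maximum possible output
Maximum possible = rated * hours = 1903 * 8760 = 16670280 kWh
CF = 4797795 / 16670280
CF = 0.2878

0.2878


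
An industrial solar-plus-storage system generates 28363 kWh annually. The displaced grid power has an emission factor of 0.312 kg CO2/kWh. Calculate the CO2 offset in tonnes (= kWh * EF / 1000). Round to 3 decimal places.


CO2 offset in kg = generation * emission_factor
CO2 offset = 28363 * 0.312 = 8849.26 kg
Convert to tonnes:
  CO2 offset = 8849.26 / 1000 = 8.849 tonnes

8.849


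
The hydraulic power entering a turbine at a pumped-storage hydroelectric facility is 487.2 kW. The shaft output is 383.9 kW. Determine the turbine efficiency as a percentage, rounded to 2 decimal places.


Turbine efficiency = (output power / input power) * 100
eta = (383.9 / 487.2) * 100
eta = 78.80%

78.80


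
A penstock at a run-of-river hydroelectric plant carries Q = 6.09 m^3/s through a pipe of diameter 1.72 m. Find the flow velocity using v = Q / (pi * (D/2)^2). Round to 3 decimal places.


Compute pipe cross-sectional area:
  A = pi * (D/2)^2 = pi * (1.72/2)^2 = 2.3235 m^2
Calculate velocity:
  v = Q / A = 6.09 / 2.3235
  v = 2.621 m/s

2.621


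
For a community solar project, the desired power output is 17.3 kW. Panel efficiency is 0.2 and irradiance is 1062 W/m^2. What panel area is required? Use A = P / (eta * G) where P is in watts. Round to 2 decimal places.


Convert target power to watts: P = 17.3 * 1000 = 17300.0 W
Compute denominator: eta * G = 0.2 * 1062 = 212.4
Required area A = P / (eta * G) = 17300.0 / 212.4
A = 81.45 m^2

81.45


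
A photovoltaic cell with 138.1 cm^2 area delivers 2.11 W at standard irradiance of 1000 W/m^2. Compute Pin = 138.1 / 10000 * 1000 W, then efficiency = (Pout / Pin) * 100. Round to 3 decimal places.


First compute the input power:
  Pin = area_cm2 / 10000 * G = 138.1 / 10000 * 1000 = 13.81 W
Then compute efficiency:
  Efficiency = (Pout / Pin) * 100 = (2.11 / 13.81) * 100
  Efficiency = 15.279%

15.279


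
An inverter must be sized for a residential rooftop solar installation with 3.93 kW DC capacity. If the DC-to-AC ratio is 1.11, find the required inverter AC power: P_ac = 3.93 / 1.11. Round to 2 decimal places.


The inverter AC capacity is determined by the DC/AC ratio.
Given: P_dc = 3.93 kW, DC/AC ratio = 1.11
P_ac = P_dc / ratio = 3.93 / 1.11
P_ac = 3.54 kW

3.54


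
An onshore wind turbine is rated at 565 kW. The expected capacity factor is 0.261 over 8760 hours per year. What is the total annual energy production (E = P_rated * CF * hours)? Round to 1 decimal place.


Annual energy = rated_kW * capacity_factor * hours_per_year
Given: P_rated = 565 kW, CF = 0.261, hours = 8760
E = 565 * 0.261 * 8760
E = 1291793.4 kWh

1291793.4


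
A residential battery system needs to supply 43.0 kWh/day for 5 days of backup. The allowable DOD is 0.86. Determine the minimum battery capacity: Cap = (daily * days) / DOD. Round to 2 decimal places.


Total energy needed = daily * days = 43.0 * 5 = 215.0 kWh
Account for depth of discharge:
  Cap = total_energy / DOD = 215.0 / 0.86
  Cap = 250.00 kWh

250.00


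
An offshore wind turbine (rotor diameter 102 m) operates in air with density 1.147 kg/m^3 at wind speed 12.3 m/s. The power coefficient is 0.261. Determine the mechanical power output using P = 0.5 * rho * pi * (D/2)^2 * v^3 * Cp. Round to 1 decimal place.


Step 1 -- Compute swept area:
  A = pi * (D/2)^2 = pi * (102/2)^2 = 8171.28 m^2
Step 2 -- Apply wind power equation:
  P = 0.5 * rho * A * v^3 * Cp
  v^3 = 12.3^3 = 1860.867
  P = 0.5 * 1.147 * 8171.28 * 1860.867 * 0.261
  P = 2276037.9 W

2276037.9


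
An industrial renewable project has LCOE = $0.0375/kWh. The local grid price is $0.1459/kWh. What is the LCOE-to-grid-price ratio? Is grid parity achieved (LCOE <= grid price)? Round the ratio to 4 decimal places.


Compare LCOE to grid price:
  LCOE = $0.0375/kWh, Grid price = $0.1459/kWh
  Ratio = LCOE / grid_price = 0.0375 / 0.1459 = 0.2570
  Grid parity achieved (ratio <= 1)? yes

0.2570


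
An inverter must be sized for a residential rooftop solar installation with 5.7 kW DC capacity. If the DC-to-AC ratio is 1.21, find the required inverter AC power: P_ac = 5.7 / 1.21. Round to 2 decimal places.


The inverter AC capacity is determined by the DC/AC ratio.
Given: P_dc = 5.7 kW, DC/AC ratio = 1.21
P_ac = P_dc / ratio = 5.7 / 1.21
P_ac = 4.71 kW

4.71


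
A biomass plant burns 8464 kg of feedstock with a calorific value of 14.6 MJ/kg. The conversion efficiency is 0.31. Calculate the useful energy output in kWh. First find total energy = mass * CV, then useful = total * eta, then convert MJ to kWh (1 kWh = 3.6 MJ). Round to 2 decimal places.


Total energy = mass * CV = 8464 * 14.6 = 123574.4 MJ
Useful energy = total * eta = 123574.4 * 0.31 = 38308.06 MJ
Convert to kWh: 38308.06 / 3.6
Useful energy = 10641.13 kWh

10641.13


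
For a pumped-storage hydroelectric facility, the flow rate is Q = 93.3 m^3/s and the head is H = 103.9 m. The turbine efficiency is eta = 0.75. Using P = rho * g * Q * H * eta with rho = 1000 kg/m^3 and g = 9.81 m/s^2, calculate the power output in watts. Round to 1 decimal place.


Apply the hydropower formula P = rho * g * Q * H * eta
rho * g = 1000 * 9.81 = 9810.0
P = 9810.0 * 93.3 * 103.9 * 0.75
P = 71322648.5 W

71322648.5


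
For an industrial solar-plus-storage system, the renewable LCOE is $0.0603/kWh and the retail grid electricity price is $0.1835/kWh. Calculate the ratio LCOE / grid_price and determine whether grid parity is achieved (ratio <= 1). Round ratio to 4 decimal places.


Compare LCOE to grid price:
  LCOE = $0.0603/kWh, Grid price = $0.1835/kWh
  Ratio = LCOE / grid_price = 0.0603 / 0.1835 = 0.3286
  Grid parity achieved (ratio <= 1)? yes

0.3286


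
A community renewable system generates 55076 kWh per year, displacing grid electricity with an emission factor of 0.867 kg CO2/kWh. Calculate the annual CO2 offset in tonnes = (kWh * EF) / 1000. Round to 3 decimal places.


CO2 offset in kg = generation * emission_factor
CO2 offset = 55076 * 0.867 = 47750.89 kg
Convert to tonnes:
  CO2 offset = 47750.89 / 1000 = 47.751 tonnes

47.751


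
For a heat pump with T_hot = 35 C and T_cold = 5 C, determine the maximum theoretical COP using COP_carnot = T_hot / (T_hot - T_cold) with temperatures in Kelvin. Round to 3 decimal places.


Convert to Kelvin:
  T_hot = 35 + 273.15 = 308.15 K
  T_cold = 5 + 273.15 = 278.15 K
Apply Carnot COP formula:
  COP = T_hot_K / (T_hot_K - T_cold_K) = 308.15 / 30.0
  COP = 10.272

10.272


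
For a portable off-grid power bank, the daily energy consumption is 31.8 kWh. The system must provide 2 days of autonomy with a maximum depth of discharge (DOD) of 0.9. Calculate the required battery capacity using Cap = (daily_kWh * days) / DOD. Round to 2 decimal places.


Total energy needed = daily * days = 31.8 * 2 = 63.6 kWh
Account for depth of discharge:
  Cap = total_energy / DOD = 63.6 / 0.9
  Cap = 70.67 kWh

70.67


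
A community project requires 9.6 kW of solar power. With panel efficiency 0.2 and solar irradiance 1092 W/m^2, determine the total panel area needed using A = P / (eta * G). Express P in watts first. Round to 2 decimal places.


Convert target power to watts: P = 9.6 * 1000 = 9600.0 W
Compute denominator: eta * G = 0.2 * 1092 = 218.4
Required area A = P / (eta * G) = 9600.0 / 218.4
A = 43.96 m^2

43.96


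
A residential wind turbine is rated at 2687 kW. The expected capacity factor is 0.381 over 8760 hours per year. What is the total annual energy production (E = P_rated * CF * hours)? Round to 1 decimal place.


Annual energy = rated_kW * capacity_factor * hours_per_year
Given: P_rated = 2687 kW, CF = 0.381, hours = 8760
E = 2687 * 0.381 * 8760
E = 8968023.7 kWh

8968023.7


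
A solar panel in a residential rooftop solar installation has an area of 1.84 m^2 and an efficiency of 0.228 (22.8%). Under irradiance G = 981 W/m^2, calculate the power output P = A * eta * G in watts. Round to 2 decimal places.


Use the solar power formula P = A * eta * G.
Given: A = 1.84 m^2, eta = 0.228, G = 981 W/m^2
P = 1.84 * 0.228 * 981
P = 411.55 W

411.55


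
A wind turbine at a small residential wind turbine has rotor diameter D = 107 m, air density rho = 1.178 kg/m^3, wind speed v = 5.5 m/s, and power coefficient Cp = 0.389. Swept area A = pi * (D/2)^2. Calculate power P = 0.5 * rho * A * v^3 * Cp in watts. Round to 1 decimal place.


Step 1 -- Compute swept area:
  A = pi * (D/2)^2 = pi * (107/2)^2 = 8992.02 m^2
Step 2 -- Apply wind power equation:
  P = 0.5 * rho * A * v^3 * Cp
  v^3 = 5.5^3 = 166.375
  P = 0.5 * 1.178 * 8992.02 * 166.375 * 0.389
  P = 342776.0 W

342776.0


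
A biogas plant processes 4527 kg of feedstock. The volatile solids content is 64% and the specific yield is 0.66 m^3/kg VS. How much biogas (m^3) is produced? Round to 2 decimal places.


Compute volatile solids:
  VS = mass * VS_fraction = 4527 * 0.64 = 2897.28 kg
Calculate biogas volume:
  Biogas = VS * specific_yield = 2897.28 * 0.66
  Biogas = 1912.20 m^3

1912.20


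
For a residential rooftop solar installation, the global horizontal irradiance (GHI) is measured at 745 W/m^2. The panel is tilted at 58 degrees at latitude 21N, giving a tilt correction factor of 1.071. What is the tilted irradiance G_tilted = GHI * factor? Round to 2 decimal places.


Identify the given values:
  GHI = 745 W/m^2, tilt correction factor = 1.071
Apply the formula G_tilted = GHI * factor:
  G_tilted = 745 * 1.071
  G_tilted = 797.90 W/m^2

797.90


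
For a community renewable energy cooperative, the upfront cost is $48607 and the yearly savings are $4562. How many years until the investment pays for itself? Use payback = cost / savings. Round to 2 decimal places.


Simple payback period = initial cost / annual savings
Payback = 48607 / 4562
Payback = 10.65 years

10.65


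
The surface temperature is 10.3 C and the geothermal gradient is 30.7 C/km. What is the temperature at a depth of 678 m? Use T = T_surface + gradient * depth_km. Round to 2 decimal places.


Convert depth to km: 678 / 1000 = 0.678 km
Temperature increase = gradient * depth_km = 30.7 * 0.678 = 20.81 C
Temperature at depth = T_surface + delta_T = 10.3 + 20.81
T = 31.11 C

31.11


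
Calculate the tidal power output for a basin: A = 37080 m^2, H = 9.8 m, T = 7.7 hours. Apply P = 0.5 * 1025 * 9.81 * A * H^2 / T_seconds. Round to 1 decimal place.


Convert period to seconds: T = 7.7 * 3600 = 27720.0 s
H^2 = 9.8^2 = 96.04
P = 0.5 * rho * g * A * H^2 / T
P = 0.5 * 1025 * 9.81 * 37080 * 96.04 / 27720.0
P = 645894.4 W

645894.4


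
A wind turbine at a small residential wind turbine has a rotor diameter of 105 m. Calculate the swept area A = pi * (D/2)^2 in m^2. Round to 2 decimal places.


Compute the rotor radius:
  r = D / 2 = 105 / 2 = 52.5 m
Calculate swept area:
  A = pi * r^2 = pi * 52.5^2
  A = 8659.01 m^2

8659.01


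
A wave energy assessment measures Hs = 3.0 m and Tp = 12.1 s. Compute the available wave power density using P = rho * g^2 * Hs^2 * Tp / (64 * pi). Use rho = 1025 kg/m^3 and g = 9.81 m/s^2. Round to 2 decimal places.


Apply wave power formula:
  g^2 = 9.81^2 = 96.2361
  Hs^2 = 3.0^2 = 9.0
  Numerator = rho * g^2 * Hs^2 * Tp = 1025 * 96.2361 * 9.0 * 12.1 = 10742114.07
  Denominator = 64 * pi = 201.0619
  P = 10742114.07 / 201.0619 = 53426.89 W/m

53426.89


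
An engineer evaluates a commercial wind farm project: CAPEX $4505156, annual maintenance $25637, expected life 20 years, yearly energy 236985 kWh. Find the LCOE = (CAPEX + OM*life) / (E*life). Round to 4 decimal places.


Total cost = CAPEX + OM * lifetime = 4505156 + 25637 * 20 = 4505156 + 512740 = 5017896
Total generation = annual * lifetime = 236985 * 20 = 4739700 kWh
LCOE = 5017896 / 4739700
LCOE = 1.0587 $/kWh

1.0587


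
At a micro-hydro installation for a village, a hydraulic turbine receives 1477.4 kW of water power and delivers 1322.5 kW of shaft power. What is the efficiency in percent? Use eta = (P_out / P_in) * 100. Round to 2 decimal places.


Turbine efficiency = (output power / input power) * 100
eta = (1322.5 / 1477.4) * 100
eta = 89.52%

89.52


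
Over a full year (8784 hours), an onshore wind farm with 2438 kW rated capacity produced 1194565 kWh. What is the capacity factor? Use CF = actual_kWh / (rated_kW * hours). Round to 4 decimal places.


Capacity factor = actual output / maximum possible output
Maximum possible = rated * hours = 2438 * 8784 = 21415392 kWh
CF = 1194565 / 21415392
CF = 0.0558

0.0558


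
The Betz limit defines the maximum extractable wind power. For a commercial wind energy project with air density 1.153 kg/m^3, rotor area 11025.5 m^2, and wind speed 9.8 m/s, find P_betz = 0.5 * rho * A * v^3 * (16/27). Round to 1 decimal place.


The Betz coefficient Cp_max = 16/27 = 0.5926
v^3 = 9.8^3 = 941.192
P_betz = 0.5 * rho * A * v^3 * Cp_max
P_betz = 0.5 * 1.153 * 11025.5 * 941.192 * 0.5926
P_betz = 3545129.1 W

3545129.1


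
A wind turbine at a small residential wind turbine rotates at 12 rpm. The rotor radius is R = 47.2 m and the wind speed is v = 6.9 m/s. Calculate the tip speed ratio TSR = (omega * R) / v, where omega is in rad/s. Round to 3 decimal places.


Convert rotational speed to rad/s:
  omega = 12 * 2 * pi / 60 = 1.2566 rad/s
Compute tip speed:
  v_tip = omega * R = 1.2566 * 47.2 = 59.313 m/s
Tip speed ratio:
  TSR = v_tip / v_wind = 59.313 / 6.9 = 8.596

8.596


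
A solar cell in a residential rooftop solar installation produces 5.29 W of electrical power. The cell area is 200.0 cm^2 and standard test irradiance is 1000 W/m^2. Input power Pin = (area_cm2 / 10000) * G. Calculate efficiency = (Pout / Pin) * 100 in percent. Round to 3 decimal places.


First compute the input power:
  Pin = area_cm2 / 10000 * G = 200.0 / 10000 * 1000 = 20.0 W
Then compute efficiency:
  Efficiency = (Pout / Pin) * 100 = (5.29 / 20.0) * 100
  Efficiency = 26.450%

26.450


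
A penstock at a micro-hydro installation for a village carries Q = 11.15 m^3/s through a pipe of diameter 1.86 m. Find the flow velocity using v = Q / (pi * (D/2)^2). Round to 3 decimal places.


Compute pipe cross-sectional area:
  A = pi * (D/2)^2 = pi * (1.86/2)^2 = 2.7172 m^2
Calculate velocity:
  v = Q / A = 11.15 / 2.7172
  v = 4.104 m/s

4.104


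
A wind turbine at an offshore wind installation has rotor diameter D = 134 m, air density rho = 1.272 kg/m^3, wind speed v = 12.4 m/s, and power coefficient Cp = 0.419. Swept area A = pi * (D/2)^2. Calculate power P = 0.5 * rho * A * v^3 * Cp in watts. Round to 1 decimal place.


Step 1 -- Compute swept area:
  A = pi * (D/2)^2 = pi * (134/2)^2 = 14102.61 m^2
Step 2 -- Apply wind power equation:
  P = 0.5 * rho * A * v^3 * Cp
  v^3 = 12.4^3 = 1906.624
  P = 0.5 * 1.272 * 14102.61 * 1906.624 * 0.419
  P = 7165321.3 W

7165321.3


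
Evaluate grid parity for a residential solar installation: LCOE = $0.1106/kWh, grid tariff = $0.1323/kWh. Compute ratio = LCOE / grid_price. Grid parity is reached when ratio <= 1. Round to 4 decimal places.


Compare LCOE to grid price:
  LCOE = $0.1106/kWh, Grid price = $0.1323/kWh
  Ratio = LCOE / grid_price = 0.1106 / 0.1323 = 0.8360
  Grid parity achieved (ratio <= 1)? yes

0.8360


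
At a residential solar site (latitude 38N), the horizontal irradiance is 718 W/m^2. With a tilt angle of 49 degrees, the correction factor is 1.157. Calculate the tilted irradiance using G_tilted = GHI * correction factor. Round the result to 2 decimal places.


Identify the given values:
  GHI = 718 W/m^2, tilt correction factor = 1.157
Apply the formula G_tilted = GHI * factor:
  G_tilted = 718 * 1.157
  G_tilted = 830.73 W/m^2

830.73


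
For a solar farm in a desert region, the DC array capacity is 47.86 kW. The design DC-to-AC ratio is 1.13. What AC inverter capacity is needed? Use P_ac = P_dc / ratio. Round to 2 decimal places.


The inverter AC capacity is determined by the DC/AC ratio.
Given: P_dc = 47.86 kW, DC/AC ratio = 1.13
P_ac = P_dc / ratio = 47.86 / 1.13
P_ac = 42.35 kW

42.35


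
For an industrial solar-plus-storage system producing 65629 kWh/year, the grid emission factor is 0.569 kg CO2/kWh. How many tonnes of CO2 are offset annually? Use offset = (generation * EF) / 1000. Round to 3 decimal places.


CO2 offset in kg = generation * emission_factor
CO2 offset = 65629 * 0.569 = 37342.9 kg
Convert to tonnes:
  CO2 offset = 37342.9 / 1000 = 37.343 tonnes

37.343


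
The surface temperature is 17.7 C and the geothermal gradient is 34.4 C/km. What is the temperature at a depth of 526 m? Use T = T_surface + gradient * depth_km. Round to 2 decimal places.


Convert depth to km: 526 / 1000 = 0.526 km
Temperature increase = gradient * depth_km = 34.4 * 0.526 = 18.09 C
Temperature at depth = T_surface + delta_T = 17.7 + 18.09
T = 35.79 C

35.79


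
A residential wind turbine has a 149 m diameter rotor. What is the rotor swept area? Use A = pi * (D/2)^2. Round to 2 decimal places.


Compute the rotor radius:
  r = D / 2 = 149 / 2 = 74.5 m
Calculate swept area:
  A = pi * r^2 = pi * 74.5^2
  A = 17436.62 m^2

17436.62


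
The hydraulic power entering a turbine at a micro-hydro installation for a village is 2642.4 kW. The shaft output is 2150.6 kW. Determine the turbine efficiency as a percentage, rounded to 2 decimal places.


Turbine efficiency = (output power / input power) * 100
eta = (2150.6 / 2642.4) * 100
eta = 81.39%

81.39


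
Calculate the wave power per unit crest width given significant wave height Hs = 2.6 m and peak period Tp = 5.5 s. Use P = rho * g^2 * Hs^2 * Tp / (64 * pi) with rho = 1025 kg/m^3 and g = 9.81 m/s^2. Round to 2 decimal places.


Apply wave power formula:
  g^2 = 9.81^2 = 96.2361
  Hs^2 = 2.6^2 = 6.76
  Numerator = rho * g^2 * Hs^2 * Tp = 1025 * 96.2361 * 6.76 * 5.5 = 3667509.65
  Denominator = 64 * pi = 201.0619
  P = 3667509.65 / 201.0619 = 18240.70 W/m

18240.70


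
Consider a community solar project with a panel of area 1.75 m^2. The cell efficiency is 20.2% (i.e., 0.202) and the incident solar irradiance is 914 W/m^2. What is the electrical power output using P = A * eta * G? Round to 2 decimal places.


Use the solar power formula P = A * eta * G.
Given: A = 1.75 m^2, eta = 0.202, G = 914 W/m^2
P = 1.75 * 0.202 * 914
P = 323.10 W

323.10


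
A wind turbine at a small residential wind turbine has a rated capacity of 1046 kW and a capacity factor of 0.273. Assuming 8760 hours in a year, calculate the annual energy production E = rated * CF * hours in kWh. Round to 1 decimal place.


Annual energy = rated_kW * capacity_factor * hours_per_year
Given: P_rated = 1046 kW, CF = 0.273, hours = 8760
E = 1046 * 0.273 * 8760
E = 2501488.1 kWh

2501488.1


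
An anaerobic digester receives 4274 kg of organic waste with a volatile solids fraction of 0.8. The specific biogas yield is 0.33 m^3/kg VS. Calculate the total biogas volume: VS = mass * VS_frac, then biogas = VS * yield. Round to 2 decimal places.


Compute volatile solids:
  VS = mass * VS_fraction = 4274 * 0.8 = 3419.2 kg
Calculate biogas volume:
  Biogas = VS * specific_yield = 3419.2 * 0.33
  Biogas = 1128.34 m^3

1128.34


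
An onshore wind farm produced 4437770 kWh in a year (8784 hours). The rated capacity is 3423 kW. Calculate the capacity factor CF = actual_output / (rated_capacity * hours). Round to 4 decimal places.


Capacity factor = actual output / maximum possible output
Maximum possible = rated * hours = 3423 * 8784 = 30067632 kWh
CF = 4437770 / 30067632
CF = 0.1476

0.1476


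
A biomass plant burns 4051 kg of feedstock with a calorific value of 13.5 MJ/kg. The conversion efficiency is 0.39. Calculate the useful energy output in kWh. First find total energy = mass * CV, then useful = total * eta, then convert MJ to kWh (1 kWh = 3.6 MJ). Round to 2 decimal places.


Total energy = mass * CV = 4051 * 13.5 = 54688.5 MJ
Useful energy = total * eta = 54688.5 * 0.39 = 21328.52 MJ
Convert to kWh: 21328.52 / 3.6
Useful energy = 5924.59 kWh

5924.59


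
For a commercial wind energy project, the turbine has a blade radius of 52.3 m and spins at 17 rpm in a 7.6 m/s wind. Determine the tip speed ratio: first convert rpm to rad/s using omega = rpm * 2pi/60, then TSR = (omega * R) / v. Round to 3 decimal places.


Convert rotational speed to rad/s:
  omega = 17 * 2 * pi / 60 = 1.7802 rad/s
Compute tip speed:
  v_tip = omega * R = 1.7802 * 52.3 = 93.106 m/s
Tip speed ratio:
  TSR = v_tip / v_wind = 93.106 / 7.6 = 12.251

12.251


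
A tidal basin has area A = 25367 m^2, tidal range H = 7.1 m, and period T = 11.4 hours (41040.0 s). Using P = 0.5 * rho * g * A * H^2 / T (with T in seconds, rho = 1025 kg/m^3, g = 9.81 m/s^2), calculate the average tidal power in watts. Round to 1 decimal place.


Convert period to seconds: T = 11.4 * 3600 = 41040.0 s
H^2 = 7.1^2 = 50.41
P = 0.5 * rho * g * A * H^2 / T
P = 0.5 * 1025 * 9.81 * 25367 * 50.41 / 41040.0
P = 156653.9 W

156653.9


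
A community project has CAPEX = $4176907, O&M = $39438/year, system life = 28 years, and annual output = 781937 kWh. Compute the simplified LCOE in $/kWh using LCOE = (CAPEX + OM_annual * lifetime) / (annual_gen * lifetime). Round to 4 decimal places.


Total cost = CAPEX + OM * lifetime = 4176907 + 39438 * 28 = 4176907 + 1104264 = 5281171
Total generation = annual * lifetime = 781937 * 28 = 21894236 kWh
LCOE = 5281171 / 21894236
LCOE = 0.2412 $/kWh

0.2412


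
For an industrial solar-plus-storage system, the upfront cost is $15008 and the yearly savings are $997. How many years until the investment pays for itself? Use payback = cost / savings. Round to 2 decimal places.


Simple payback period = initial cost / annual savings
Payback = 15008 / 997
Payback = 15.05 years

15.05


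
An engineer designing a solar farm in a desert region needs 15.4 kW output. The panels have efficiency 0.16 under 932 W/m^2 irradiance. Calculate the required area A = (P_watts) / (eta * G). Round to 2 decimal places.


Convert target power to watts: P = 15.4 * 1000 = 15400.0 W
Compute denominator: eta * G = 0.16 * 932 = 149.12
Required area A = P / (eta * G) = 15400.0 / 149.12
A = 103.27 m^2

103.27


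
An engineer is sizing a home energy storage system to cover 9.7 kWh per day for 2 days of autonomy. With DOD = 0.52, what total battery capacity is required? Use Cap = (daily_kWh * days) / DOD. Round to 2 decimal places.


Total energy needed = daily * days = 9.7 * 2 = 19.4 kWh
Account for depth of discharge:
  Cap = total_energy / DOD = 19.4 / 0.52
  Cap = 37.31 kWh

37.31
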